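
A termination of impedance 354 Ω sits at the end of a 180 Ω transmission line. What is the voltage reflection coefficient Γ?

Γ = 0.326

Γ = (Z_L − Z_0)/(Z_L + Z_0) = (354 − 180)/(354 + 180) = 174/534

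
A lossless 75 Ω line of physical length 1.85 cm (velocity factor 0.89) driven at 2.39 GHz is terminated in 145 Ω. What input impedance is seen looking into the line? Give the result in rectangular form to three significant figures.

Z_in ≈ 47.7 − j29.5 Ω

λ = v/f = 0.89·c / 2.39 GHz = 0.112 m
βl = 2π·l/λ = 2π × 0.166 = 59.6°
tan(βl) = tan(59.6°) = 1.71
Z_in = Z_0·(Z_L + jZ_0·tanβl)/(Z_0 + jZ_L·tanβl)
     = 75·(145 + j128)/(75 + j247)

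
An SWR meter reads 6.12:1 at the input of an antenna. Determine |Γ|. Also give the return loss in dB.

|Γ| = (S − 1)/(S + 1) = (6.12 − 1)/(6.12 + 1) = 5.12/7.12
RL = −20·log₁₀|Γ| = −20·log₁₀(0.719)

|Γ| ≈ 0.719; return loss ≈ 2.86 dB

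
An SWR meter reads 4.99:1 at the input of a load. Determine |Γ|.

|Γ| ≈ 0.666

|Γ| = (S − 1)/(S + 1) = (4.99 − 1)/(4.99 + 1) = 3.99/5.99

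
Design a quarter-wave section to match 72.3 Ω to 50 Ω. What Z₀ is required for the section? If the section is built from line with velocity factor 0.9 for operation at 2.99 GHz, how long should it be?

Z_qwt ≈ 60.1 Ω; length ≈ 2.26 cm

Z_qwt = √(Z_0·R_L) = √(50 × 72.3) = √3615
λ = 0.9·c/f = 0.0903 m, so l = λ/4 = 0.0226 m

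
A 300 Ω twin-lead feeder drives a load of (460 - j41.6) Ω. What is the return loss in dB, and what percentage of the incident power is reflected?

Γ = (160 − j41.6)/(760 − j41.6), |Γ| = 0.217
RL = −20·log₁₀(0.217) = 13.3 dB
P_refl/P_inc = |Γ|² = 0.0472

RL ≈ 13.3 dB; 4.72% of incident power reflected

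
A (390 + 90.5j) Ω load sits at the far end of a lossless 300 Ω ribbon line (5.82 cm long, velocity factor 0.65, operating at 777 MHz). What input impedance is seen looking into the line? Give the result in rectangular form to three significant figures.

λ = v/f = 0.65·c / 777 MHz = 0.251 m
βl = 2π·l/λ = 2π × 0.232 = 83.5°
tan(βl) = tan(83.5°) = 8.76
Z_in = Z_0·(Z_L + jZ_0·tanβl)/(Z_0 + jZ_L·tanβl)
     = 300·(390 + j2720)/(-493 + j3420)

Z_in ≈ 229 − j67.3 Ω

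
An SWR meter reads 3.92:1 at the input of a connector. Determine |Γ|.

|Γ| = (S − 1)/(S + 1) = (3.92 − 1)/(3.92 + 1) = 2.92/4.92

|Γ| ≈ 0.593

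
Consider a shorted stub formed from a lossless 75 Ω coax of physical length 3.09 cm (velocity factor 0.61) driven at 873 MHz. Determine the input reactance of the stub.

X_in ≈ 99.8 Ω (inductive)

λ = v/f = 0.61·c / 873 MHz = 0.21 m
βl = 2π·l/λ = 2π × 0.147 = 53.1°
tan(βl) = 1.33
For a shorted stub, Z_in = jZ_0·tan(βl)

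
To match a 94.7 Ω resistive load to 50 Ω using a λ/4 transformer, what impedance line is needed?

Z_qwt = √(Z_0·R_L) = √(50 × 94.7) = √4735

Z_qwt ≈ 68.8 Ω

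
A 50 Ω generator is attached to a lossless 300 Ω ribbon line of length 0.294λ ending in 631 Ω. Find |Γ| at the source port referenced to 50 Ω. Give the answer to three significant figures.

|Γ| ≈ 0.569

βl = 2π × 0.294 = 106°
tan(βl) = -3.52
Z_in = Z_0·(Z_L + jZ_0·tanβl)/(Z_0 + jZ_L·tanβl) = 151 + j64.7 Ω
Γ_s = (Z_in − Z_s)/(Z_in + Z_s) = (101 + j64.7)/(201 + j64.7), |Γ_s| = 0.569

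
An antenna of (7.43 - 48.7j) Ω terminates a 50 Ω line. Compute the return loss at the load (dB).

RL ≈ 1.32 dB

Γ = (-42.57 − j48.7)/(57.43 − j48.7), |Γ| = 0.859
RL = −20·log₁₀|Γ| = −20·log₁₀(0.859)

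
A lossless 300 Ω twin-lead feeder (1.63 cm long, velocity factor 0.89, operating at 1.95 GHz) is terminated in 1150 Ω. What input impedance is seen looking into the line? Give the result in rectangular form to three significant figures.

Z_in ≈ 157 − j279 Ω

λ = v/f = 0.89·c / 1.95 GHz = 0.137 m
βl = 2π·l/λ = 2π × 0.119 = 42.9°
tan(βl) = tan(42.9°) = 0.928
Z_in = Z_0·(Z_L + jZ_0·tanβl)/(Z_0 + jZ_L·tanβl)
     = 300·(1150 + j278)/(300 + j1070)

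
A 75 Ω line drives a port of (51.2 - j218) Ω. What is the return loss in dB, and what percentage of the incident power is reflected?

RL ≈ 1.2 dB; 75.8% of incident power reflected

Γ = (-23.8 − j218)/(126.2 − j218), |Γ| = 0.871
RL = −20·log₁₀(0.871) = 1.2 dB
P_refl/P_inc = |Γ|² = 0.758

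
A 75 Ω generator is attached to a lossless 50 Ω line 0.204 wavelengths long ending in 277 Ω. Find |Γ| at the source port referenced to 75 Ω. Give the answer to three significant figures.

|Γ| ≈ 0.776

βl = 2π × 0.204 = 73.4°
tan(βl) = 3.36
Z_in = Z_0·(Z_L + jZ_0·tanβl)/(Z_0 + jZ_L·tanβl) = 9.8 − j14.3 Ω
Γ_s = (Z_in − Z_s)/(Z_in + Z_s) = (-65.2 − j14.3)/(84.8 − j14.3), |Γ_s| = 0.776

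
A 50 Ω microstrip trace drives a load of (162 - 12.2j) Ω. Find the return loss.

Γ = (112 − j12.2)/(212 − j12.2), |Γ| = 0.531
RL = −20·log₁₀|Γ| = −20·log₁₀(0.531)

RL ≈ 5.51 dB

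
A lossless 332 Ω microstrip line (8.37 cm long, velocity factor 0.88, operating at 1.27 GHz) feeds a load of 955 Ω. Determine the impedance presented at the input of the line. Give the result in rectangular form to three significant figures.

λ = v/f = 0.88·c / 1.27 GHz = 0.208 m
βl = 2π·l/λ = 2π × 0.403 = 145°
tan(βl) = tan(145°) = -0.701
Z_in = Z_0·(Z_L + jZ_0·tanβl)/(Z_0 + jZ_L·tanβl)
     = 332·(955 − j233)/(332 − j670)

Z_in ≈ 281 + j334 Ω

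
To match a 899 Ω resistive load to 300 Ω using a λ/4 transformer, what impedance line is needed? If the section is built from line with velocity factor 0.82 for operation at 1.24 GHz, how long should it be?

Z_qwt ≈ 519 Ω; length ≈ 4.96 cm

Z_qwt = √(Z_0·R_L) = √(300 × 899) = √269700
λ = 0.82·c/f = 0.198 m, so l = λ/4 = 0.0496 m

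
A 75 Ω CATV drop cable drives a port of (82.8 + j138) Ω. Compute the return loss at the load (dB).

RL ≈ 3.62 dB

Γ = (7.8 + j138)/(157.8 + j138), |Γ| = 0.659
RL = −20·log₁₀|Γ| = −20·log₁₀(0.659)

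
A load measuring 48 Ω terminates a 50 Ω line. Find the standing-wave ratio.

VSWR ≈ 1.04

For a purely resistive load, VSWR = R_L/Z_0 or Z_0/R_L (whichever > 1) = 50/48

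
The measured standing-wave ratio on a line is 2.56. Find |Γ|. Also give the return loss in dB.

|Γ| ≈ 0.438; return loss ≈ 7.17 dB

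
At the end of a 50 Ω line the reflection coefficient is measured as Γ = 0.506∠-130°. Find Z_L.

Z_L = Z_0·(1 + Γ)/(1 − Γ) = 50·(0.675 − j0.388)/(1.33 + j0.388)

Z_L ≈ 19.5 − j20.3 Ω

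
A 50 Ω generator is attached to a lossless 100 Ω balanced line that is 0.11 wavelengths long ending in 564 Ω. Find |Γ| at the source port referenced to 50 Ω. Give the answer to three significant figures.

βl = 2π × 0.11 = 39.6°
tan(βl) = 0.827
Z_in = Z_0·(Z_L + jZ_0·tanβl)/(Z_0 + jZ_L·tanβl) = 41.7 − j112 Ω
Γ_s = (Z_in − Z_s)/(Z_in + Z_s) = (-8.28 − j112)/(91.7 − j112), |Γ_s| = 0.776

|Γ| ≈ 0.776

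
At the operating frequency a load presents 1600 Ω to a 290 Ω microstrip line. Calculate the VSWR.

Γ = (1600 − 290)/(1600 + 290) = 0.693
VSWR = (1 + 0.693)/(1 − 0.693)

VSWR ≈ 5.52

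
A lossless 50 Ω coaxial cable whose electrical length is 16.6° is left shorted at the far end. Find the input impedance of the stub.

Z_in ≈ +j14.9 Ω

tan(βl) = 0.298
For a shorted stub, Z_in = jZ_0·tan(βl)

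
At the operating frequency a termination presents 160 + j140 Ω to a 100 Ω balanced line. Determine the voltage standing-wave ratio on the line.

Γ = (Z_L − Z_0)/(Z_L + Z_0) = (60 + j140)/(260 + j140)
|Γ| = 152/295 = 0.516
VSWR = (1 + |Γ|)/(1 − |Γ|) = 1.52/0.484

VSWR ≈ 3.13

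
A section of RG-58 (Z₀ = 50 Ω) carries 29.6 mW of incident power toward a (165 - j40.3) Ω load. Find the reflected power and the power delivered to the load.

P_reflected ≈ 9.19 mW; P_delivered ≈ 20.4 mW

|Γ| = |(115 − j40.3)/(215 − j40.3)| = 0.557
|Γ|² = 0.31
P_refl = |Γ|²·P_inc = 9.19 mW, P_del = (1 − |Γ|²)·P_inc = 20.4 mW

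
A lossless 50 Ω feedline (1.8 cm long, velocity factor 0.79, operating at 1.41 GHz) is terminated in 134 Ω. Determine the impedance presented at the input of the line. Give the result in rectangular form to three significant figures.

Z_in ≈ 39.4 − j44.3 Ω

λ = v/f = 0.79·c / 1.41 GHz = 0.168 m
βl = 2π·l/λ = 2π × 0.107 = 38.6°
tan(βl) = tan(38.6°) = 0.797
Z_in = Z_0·(Z_L + jZ_0·tanβl)/(Z_0 + jZ_L·tanβl)
     = 50·(134 + j39.8)/(50 + j107)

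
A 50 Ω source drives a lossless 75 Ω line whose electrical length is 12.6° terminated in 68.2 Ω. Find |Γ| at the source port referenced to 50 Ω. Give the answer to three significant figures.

|Γ| ≈ 0.16

tan(βl) = 0.224
Z_in = Z_0·(Z_L + jZ_0·tanβl)/(Z_0 + jZ_L·tanβl) = 68.8 + j2.79 Ω
Γ_s = (Z_in − Z_s)/(Z_in + Z_s) = (18.8 + j2.79)/(119 + j2.79), |Γ_s| = 0.16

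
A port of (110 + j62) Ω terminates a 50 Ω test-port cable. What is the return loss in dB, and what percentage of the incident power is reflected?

Γ = (60 + j62)/(160 + j62), |Γ| = 0.503
RL = −20·log₁₀(0.503) = 5.97 dB
P_refl/P_inc = |Γ|² = 0.253

RL ≈ 5.97 dB; 25.3% of incident power reflected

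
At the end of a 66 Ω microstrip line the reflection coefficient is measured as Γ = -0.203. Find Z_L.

Z_L ≈ 43.7 Ω

Z_L = Z_0·(1 + Γ)/(1 − Γ) = 66·(0.797)/(1.2)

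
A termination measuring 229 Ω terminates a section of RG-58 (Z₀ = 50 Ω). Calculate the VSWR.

VSWR ≈ 4.58

For a purely resistive load, VSWR = R_L/Z_0 or Z_0/R_L (whichever > 1) = 229/50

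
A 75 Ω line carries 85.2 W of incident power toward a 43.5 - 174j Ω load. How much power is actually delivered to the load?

|Γ| = |(-31.5 − j174)/(118.5 − j174)| = 0.84
|Γ|² = 0.706
P_refl = |Γ|²·P_inc = 60.1 W, P_del = (1 − |Γ|²)·P_inc = 25.1 W

P_delivered ≈ 25.1 W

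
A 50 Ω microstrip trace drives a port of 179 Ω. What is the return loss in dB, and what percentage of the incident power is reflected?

Γ = (179 − 50)/(179 + 50) = 0.563
RL = −20·log₁₀(0.563) = 4.98 dB
P_refl/P_inc = |Γ|² = 0.317

RL ≈ 4.98 dB; 31.7% of incident power reflected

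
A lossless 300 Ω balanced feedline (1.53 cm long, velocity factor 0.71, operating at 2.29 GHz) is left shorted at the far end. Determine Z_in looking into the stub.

Z_in ≈ +j504 Ω

λ = v/f = 0.71·c / 2.29 GHz = 0.093 m
βl = 2π·l/λ = 2π × 0.164 = 59.2°
tan(βl) = 1.68
For a shorted stub, Z_in = jZ_0·tan(βl)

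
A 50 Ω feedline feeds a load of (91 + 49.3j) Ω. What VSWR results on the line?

Γ = (Z_L − Z_0)/(Z_L + Z_0) = (41 + j49.3)/(141 + j49.3)
|Γ| = 64.1/149 = 0.429
VSWR = (1 + |Γ|)/(1 − |Γ|) = 1.43/0.571

VSWR ≈ 2.5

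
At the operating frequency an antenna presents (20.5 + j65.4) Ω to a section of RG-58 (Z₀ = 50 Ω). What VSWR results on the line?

VSWR ≈ 6.88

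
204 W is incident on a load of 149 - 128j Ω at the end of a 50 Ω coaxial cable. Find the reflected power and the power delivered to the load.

P_reflected ≈ 95.4 W; P_delivered ≈ 109 W

|Γ| = |(99 − j128)/(199 − j128)| = 0.684
|Γ|² = 0.468
P_refl = |Γ|²·P_inc = 95.4 W, P_del = (1 − |Γ|²)·P_inc = 109 W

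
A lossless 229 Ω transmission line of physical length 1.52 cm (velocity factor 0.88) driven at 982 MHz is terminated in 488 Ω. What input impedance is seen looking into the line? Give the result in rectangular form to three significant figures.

Z_in ≈ 342 − j185 Ω

λ = v/f = 0.88·c / 982 MHz = 0.269 m
βl = 2π·l/λ = 2π × 0.0565 = 20.4°
tan(βl) = tan(20.4°) = 0.371
Z_in = Z_0·(Z_L + jZ_0·tanβl)/(Z_0 + jZ_L·tanβl)
     = 229·(488 + j85)/(229 + j181)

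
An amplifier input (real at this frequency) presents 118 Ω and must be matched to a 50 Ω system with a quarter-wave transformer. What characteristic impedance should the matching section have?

Z_qwt ≈ 76.8 Ω

Z_qwt = √(Z_0·R_L) = √(50 × 118) = √5900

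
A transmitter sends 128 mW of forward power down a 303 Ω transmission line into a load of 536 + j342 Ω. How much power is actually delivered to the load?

P_delivered ≈ 101 mW

|Γ| = |(233 + j342)/(839 + j342)| = 0.457
|Γ|² = 0.209
P_refl = |Γ|²·P_inc = 26.7 mW, P_del = (1 − |Γ|²)·P_inc = 101 mW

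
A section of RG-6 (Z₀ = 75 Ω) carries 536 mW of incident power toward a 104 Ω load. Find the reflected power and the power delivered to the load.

P_reflected ≈ 14.1 mW; P_delivered ≈ 522 mW

Γ = (104 − 75)/(104 + 75) = 0.162
|Γ|² = 0.0262
P_refl = |Γ|²·P_inc = 14.1 mW, P_del = (1 − |Γ|²)·P_inc = 522 mW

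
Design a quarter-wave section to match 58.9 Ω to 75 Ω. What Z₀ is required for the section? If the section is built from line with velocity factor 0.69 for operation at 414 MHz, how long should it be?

Z_qwt = √(Z_0·R_L) = √(75 × 58.9) = √4418
λ = 0.69·c/f = 0.5 m, so l = λ/4 = 0.125 m

Z_qwt ≈ 66.5 Ω; length ≈ 12.5 cm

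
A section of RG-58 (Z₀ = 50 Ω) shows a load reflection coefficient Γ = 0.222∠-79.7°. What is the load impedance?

Z_L = Z_0·(1 + Γ)/(1 − Γ) = 50·(1.04 − j0.218)/(0.96 + j0.218)

Z_L ≈ 49 − j22.5 Ω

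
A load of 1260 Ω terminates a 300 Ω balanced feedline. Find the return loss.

Γ = (1260 − 300)/(1260 + 300) = 0.615
RL = −20·log₁₀|Γ| = −20·log₁₀(0.615)

RL ≈ 4.22 dB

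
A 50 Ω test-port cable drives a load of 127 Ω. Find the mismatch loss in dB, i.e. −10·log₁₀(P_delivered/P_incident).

mismatch loss ≈ 0.911 dB

Γ = (127 − 50)/(127 + 50) = 0.435
|Γ|² = 0.189, so P_del/P_inc = 1 − |Γ|² = 0.811
ML = −10·log₁₀(1 − |Γ|²)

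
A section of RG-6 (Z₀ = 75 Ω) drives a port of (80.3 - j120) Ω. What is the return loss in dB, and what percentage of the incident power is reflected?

RL ≈ 4.26 dB; 37.5% of incident power reflected

Γ = (5.3 − j120)/(155.3 − j120), |Γ| = 0.612
RL = −20·log₁₀(0.612) = 4.26 dB
P_refl/P_inc = |Γ|² = 0.375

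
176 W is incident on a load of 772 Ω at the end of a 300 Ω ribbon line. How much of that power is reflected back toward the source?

P_reflected ≈ 34.1 W

Γ = (772 − 300)/(772 + 300) = 0.44
|Γ|² = 0.194
P_refl = |Γ|²·P_inc = 34.1 W, P_del = (1 − |Γ|²)·P_inc = 142 W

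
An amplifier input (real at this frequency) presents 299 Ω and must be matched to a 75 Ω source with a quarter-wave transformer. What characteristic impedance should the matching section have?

Z_qwt ≈ 150 Ω

Z_qwt = √(Z_0·R_L) = √(75 × 299) = √22420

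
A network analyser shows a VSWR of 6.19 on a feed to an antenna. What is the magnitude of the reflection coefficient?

|Γ| = (S − 1)/(S + 1) = (6.19 − 1)/(6.19 + 1) = 5.19/7.19

|Γ| ≈ 0.722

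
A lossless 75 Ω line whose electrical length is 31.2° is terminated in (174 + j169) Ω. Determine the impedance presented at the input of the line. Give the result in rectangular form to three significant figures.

tan(βl) = tan(31.2°) = 0.606
Z_in = Z_0·(Z_L + jZ_0·tanβl)/(Z_0 + jZ_L·tanβl)
     = 75·(174 + j214)/(-27.4 + j105)

Z_in ≈ 113 − j153 Ω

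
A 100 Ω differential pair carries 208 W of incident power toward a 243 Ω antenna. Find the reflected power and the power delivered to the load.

P_reflected ≈ 36.2 W; P_delivered ≈ 172 W

Γ = (243 − 100)/(243 + 100) = 0.417
|Γ|² = 0.174
P_refl = |Γ|²·P_inc = 36.2 W, P_del = (1 − |Γ|²)·P_inc = 172 W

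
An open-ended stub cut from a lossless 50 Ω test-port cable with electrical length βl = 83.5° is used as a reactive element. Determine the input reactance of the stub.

tan(βl) = 8.78
For an open-ended stub, Z_in = −jZ_0·cot(βl) = −jZ_0/tan(βl)

X_in ≈ -5.7 Ω (capacitive)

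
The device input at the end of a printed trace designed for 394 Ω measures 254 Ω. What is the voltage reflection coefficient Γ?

Γ = -0.216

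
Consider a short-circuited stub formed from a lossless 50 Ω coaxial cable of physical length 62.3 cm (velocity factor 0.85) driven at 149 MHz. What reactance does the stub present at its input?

λ = v/f = 0.85·c / 149 MHz = 1.71 m
βl = 2π·l/λ = 2π × 0.364 = 131°
tan(βl) = -1.15
For a short-circuited stub, Z_in = jZ_0·tan(βl)

X_in ≈ -57.4 Ω (capacitive)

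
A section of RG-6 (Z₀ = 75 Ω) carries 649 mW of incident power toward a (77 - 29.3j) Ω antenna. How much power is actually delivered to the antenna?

P_delivered ≈ 626 mW

|Γ| = |(2 − j29.3)/(152 − j29.3)| = 0.19
|Γ|² = 0.036
P_refl = |Γ|²·P_inc = 23.4 mW, P_del = (1 − |Γ|²)·P_inc = 626 mW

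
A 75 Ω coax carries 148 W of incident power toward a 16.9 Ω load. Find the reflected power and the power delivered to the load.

Γ = (16.9 − 75)/(16.9 + 75) = -0.632
|Γ|² = 0.4
P_refl = |Γ|²·P_inc = 59.2 W, P_del = (1 − |Γ|²)·P_inc = 88.8 W

P_reflected ≈ 59.2 W; P_delivered ≈ 88.8 W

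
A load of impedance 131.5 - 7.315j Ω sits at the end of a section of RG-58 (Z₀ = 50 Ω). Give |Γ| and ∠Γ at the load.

Γ = (Z_L − Z_0)/(Z_L + Z_0) = (81.5 − j7.315)/(181.5 − j7.315)
|Γ| = 81.8/182 = 0.45

Γ ≈ 0.45 ∠ -2.82°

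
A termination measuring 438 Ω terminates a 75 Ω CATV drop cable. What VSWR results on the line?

Γ = (438 − 75)/(438 + 75) = 0.708
VSWR = (1 + 0.708)/(1 − 0.708)

VSWR ≈ 5.84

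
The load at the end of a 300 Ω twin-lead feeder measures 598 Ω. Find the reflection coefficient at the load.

Γ = (Z_L − Z_0)/(Z_L + Z_0) = (598 − 300)/(598 + 300) = 298/898

Γ = 0.332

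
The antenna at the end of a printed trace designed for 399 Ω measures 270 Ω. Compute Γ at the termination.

Γ = (Z_L − Z_0)/(Z_L + Z_0) = (270 − 399)/(270 + 399) = -129/669

Γ = -0.193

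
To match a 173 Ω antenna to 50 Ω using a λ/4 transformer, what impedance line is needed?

Z_qwt = √(Z_0·R_L) = √(50 × 173) = √8650

Z_qwt ≈ 93 Ω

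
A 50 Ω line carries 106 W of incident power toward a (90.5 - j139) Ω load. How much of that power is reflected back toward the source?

P_reflected ≈ 56.9 W

|Γ| = |(40.5 − j139)/(140.5 − j139)| = 0.733
|Γ|² = 0.537
P_refl = |Γ|²·P_inc = 56.9 W, P_del = (1 − |Γ|²)·P_inc = 49.1 W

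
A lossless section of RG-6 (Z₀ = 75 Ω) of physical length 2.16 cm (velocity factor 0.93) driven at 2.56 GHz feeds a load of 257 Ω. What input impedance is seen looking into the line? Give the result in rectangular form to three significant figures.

λ = v/f = 0.93·c / 2.56 GHz = 0.109 m
βl = 2π·l/λ = 2π × 0.198 = 71.3°
tan(βl) = tan(71.3°) = 2.96
Z_in = Z_0·(Z_L + jZ_0·tanβl)/(Z_0 + jZ_L·tanβl)
     = 75·(257 + j222)/(75 + j761)

Z_in ≈ 24.1 − j22.9 Ω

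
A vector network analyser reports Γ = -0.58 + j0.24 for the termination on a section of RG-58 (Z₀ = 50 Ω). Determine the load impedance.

Z_L ≈ 11.9 + j9.4 Ω

Z_L = Z_0·(1 + Γ)/(1 − Γ) = 50·(0.42 + j0.24)/(1.58 − j0.24)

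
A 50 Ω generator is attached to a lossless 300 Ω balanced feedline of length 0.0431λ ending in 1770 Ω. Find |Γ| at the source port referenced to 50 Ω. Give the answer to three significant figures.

βl = 2π × 0.0431 = 15.5°
tan(βl) = 0.278
Z_in = Z_0·(Z_L + jZ_0·tanβl)/(Z_0 + jZ_L·tanβl) = 518 − j765 Ω
Γ_s = (Z_in − Z_s)/(Z_in + Z_s) = (468 − j765)/(568 − j765), |Γ_s| = 0.941

|Γ| ≈ 0.941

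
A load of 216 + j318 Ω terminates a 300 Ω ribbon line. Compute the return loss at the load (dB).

Γ = (-84 + j318)/(516 + j318), |Γ| = 0.543
RL = −20·log₁₀|Γ| = −20·log₁₀(0.543)

RL ≈ 5.31 dB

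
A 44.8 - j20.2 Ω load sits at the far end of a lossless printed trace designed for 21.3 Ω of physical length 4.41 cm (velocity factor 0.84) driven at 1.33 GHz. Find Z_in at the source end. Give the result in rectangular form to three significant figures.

Z_in ≈ 8.18 + j1.79 Ω

λ = v/f = 0.84·c / 1.33 GHz = 0.189 m
βl = 2π·l/λ = 2π × 0.233 = 83.8°
tan(βl) = tan(83.8°) = 9.19
Z_in = Z_0·(Z_L + jZ_0·tanβl)/(Z_0 + jZ_L·tanβl)
     = 21.3·(44.8 + j176)/(207 + j412)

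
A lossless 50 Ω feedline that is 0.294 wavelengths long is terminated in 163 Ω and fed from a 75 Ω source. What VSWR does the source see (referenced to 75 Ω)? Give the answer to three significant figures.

βl = 2π × 0.294 = 106°
tan(βl) = -3.52
Z_in = Z_0·(Z_L + jZ_0·tanβl)/(Z_0 + jZ_L·tanβl) = 16.4 + j12.8 Ω
Γ_s = (Z_in − Z_s)/(Z_in + Z_s) = (-58.6 + j12.8)/(91.4 + j12.8), |Γ_s| = 0.649
VSWR = (1 + |Γ_s|)/(1 − |Γ_s|)

VSWR ≈ 4.7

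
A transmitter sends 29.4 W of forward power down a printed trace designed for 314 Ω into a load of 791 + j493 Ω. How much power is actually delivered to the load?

P_delivered ≈ 20 W

|Γ| = |(477 + j493)/(1105 + j493)| = 0.567
|Γ|² = 0.321
P_refl = |Γ|²·P_inc = 9.45 W, P_del = (1 − |Γ|²)·P_inc = 20 W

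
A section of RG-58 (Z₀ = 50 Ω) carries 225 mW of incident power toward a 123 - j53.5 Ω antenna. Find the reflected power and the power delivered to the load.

|Γ| = |(73 − j53.5)/(173 − j53.5)| = 0.5
|Γ|² = 0.25
P_refl = |Γ|²·P_inc = 56.2 mW, P_del = (1 − |Γ|²)·P_inc = 169 mW

P_reflected ≈ 56.2 mW; P_delivered ≈ 169 mW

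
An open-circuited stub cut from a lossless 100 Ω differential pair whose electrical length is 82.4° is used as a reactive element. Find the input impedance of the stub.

tan(βl) = 7.49
For an open-circuited stub, Z_in = −jZ_0·cot(βl) = −jZ_0/tan(βl)

Z_in ≈ −j13.3 Ω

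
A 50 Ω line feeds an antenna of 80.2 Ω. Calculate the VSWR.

VSWR ≈ 1.6

For a purely resistive load, VSWR = R_L/Z_0 or Z_0/R_L (whichever > 1) = 80.2/50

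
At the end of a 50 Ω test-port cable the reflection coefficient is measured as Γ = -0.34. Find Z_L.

Z_L = Z_0·(1 + Γ)/(1 − Γ) = 50·(0.66)/(1.34)

Z_L ≈ 24.6 Ω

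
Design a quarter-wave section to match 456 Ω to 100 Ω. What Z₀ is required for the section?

Z_qwt ≈ 214 Ω

Z_qwt = √(Z_0·R_L) = √(100 × 456) = √45600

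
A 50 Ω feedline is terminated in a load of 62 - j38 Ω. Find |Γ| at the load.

Γ = (Z_L − Z_0)/(Z_L + Z_0) = (12 − j38)/(112 − j38)
|Γ| = 39.8/118

|Γ| ≈ 0.337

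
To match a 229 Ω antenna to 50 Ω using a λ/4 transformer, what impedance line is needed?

Z_qwt ≈ 107 Ω

Z_qwt = √(Z_0·R_L) = √(50 × 229) = √11450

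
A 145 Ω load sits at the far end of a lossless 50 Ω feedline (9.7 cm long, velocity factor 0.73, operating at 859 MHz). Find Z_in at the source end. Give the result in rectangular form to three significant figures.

λ = v/f = 0.73·c / 859 MHz = 0.255 m
βl = 2π·l/λ = 2π × 0.38 = 137°
tan(βl) = tan(137°) = -0.934
Z_in = Z_0·(Z_L + jZ_0·tanβl)/(Z_0 + jZ_L·tanβl)
     = 50·(145 − j46.7)/(50 − j135)

Z_in ≈ 32.6 + j41.5 Ω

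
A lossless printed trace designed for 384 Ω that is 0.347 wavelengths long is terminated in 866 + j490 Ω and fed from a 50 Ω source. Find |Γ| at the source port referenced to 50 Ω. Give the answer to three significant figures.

|Γ| ≈ 0.709

βl = 2π × 0.347 = 125°
tan(βl) = -1.43
Z_in = Z_0·(Z_L + jZ_0·tanβl)/(Z_0 + jZ_L·tanβl) = 143 + j143 Ω
Γ_s = (Z_in − Z_s)/(Z_in + Z_s) = (93.4 + j143)/(193 + j143), |Γ_s| = 0.709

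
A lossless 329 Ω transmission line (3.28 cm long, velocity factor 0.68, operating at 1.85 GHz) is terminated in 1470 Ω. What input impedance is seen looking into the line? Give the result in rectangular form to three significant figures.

λ = v/f = 0.68·c / 1.85 GHz = 0.11 m
βl = 2π·l/λ = 2π × 0.297 = 107°
tan(βl) = tan(107°) = -3.25
Z_in = Z_0·(Z_L + jZ_0·tanβl)/(Z_0 + jZ_L·tanβl)
     = 329·(1470 − j1070)/(329 − j4780)

Z_in ≈ 80.2 + j95.6 Ω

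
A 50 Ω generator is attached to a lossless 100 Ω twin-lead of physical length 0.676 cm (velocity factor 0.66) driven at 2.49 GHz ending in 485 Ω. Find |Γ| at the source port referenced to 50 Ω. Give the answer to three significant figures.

λ = v/f = 0.66·c / 2.49 GHz = 0.0795 m
βl = 2π·l/λ = 2π × 0.085 = 30.6°
tan(βl) = 0.592
Z_in = Z_0·(Z_L + jZ_0·tanβl)/(Z_0 + jZ_L·tanβl) = 70.9 − j144 Ω
Γ_s = (Z_in − Z_s)/(Z_in + Z_s) = (20.9 − j144)/(121 − j144), |Γ_s| = 0.775

|Γ| ≈ 0.775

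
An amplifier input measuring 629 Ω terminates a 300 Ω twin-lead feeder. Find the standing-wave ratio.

For a purely resistive load, VSWR = R_L/Z_0 or Z_0/R_L (whichever > 1) = 629/300

VSWR ≈ 2.1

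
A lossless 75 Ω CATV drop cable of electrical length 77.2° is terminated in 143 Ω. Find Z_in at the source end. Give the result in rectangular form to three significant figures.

Z_in ≈ 40.8 − j12.2 Ω

tan(βl) = tan(77.2°) = 4.4
Z_in = Z_0·(Z_L + jZ_0·tanβl)/(Z_0 + jZ_L·tanβl)
     = 75·(143 + j330)/(75 + j629)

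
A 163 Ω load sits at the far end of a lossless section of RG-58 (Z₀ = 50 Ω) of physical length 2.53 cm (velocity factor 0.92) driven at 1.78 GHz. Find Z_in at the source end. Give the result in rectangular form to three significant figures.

Z_in ≈ 20.3 − j26.6 Ω

λ = v/f = 0.92·c / 1.78 GHz = 0.155 m
βl = 2π·l/λ = 2π × 0.163 = 58.7°
tan(βl) = tan(58.7°) = 1.65
Z_in = Z_0·(Z_L + jZ_0·tanβl)/(Z_0 + jZ_L·tanβl)
     = 50·(163 + j82.4)/(50 + j269)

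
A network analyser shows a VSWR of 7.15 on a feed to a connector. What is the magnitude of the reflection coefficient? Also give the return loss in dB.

|Γ| = (S − 1)/(S + 1) = (7.15 − 1)/(7.15 + 1) = 6.15/8.15
RL = −20·log₁₀|Γ| = −20·log₁₀(0.755)

|Γ| ≈ 0.755; return loss ≈ 2.45 dB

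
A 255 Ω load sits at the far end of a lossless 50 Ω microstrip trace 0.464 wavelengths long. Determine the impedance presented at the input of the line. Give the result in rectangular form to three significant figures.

βl = 2π × 0.464 = 167°
tan(βl) = tan(167°) = -0.23
Z_in = Z_0·(Z_L + jZ_0·tanβl)/(Z_0 + jZ_L·tanβl)
     = 50·(255 − j11.5)/(50 − j58.7)

Z_in ≈ 113 + j121 Ω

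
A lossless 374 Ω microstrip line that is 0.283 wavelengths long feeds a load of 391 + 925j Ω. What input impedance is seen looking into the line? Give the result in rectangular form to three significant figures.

βl = 2π × 0.283 = 102°
tan(βl) = tan(102°) = -4.75
Z_in = Z_0·(Z_L + jZ_0·tanβl)/(Z_0 + jZ_L·tanβl)
     = 374·(391 − j853)/(4770 − j1860)

Z_in ≈ 49.2 − j47.7 Ω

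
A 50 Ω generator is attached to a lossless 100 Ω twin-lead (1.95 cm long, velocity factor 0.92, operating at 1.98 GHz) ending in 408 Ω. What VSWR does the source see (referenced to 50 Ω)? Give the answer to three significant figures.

λ = v/f = 0.92·c / 1.98 GHz = 0.139 m
βl = 2π·l/λ = 2π × 0.14 = 50.4°
tan(βl) = 1.21
Z_in = Z_0·(Z_L + jZ_0·tanβl)/(Z_0 + jZ_L·tanβl) = 39.7 − j74.8 Ω
Γ_s = (Z_in − Z_s)/(Z_in + Z_s) = (-10.3 − j74.8)/(89.7 − j74.8), |Γ_s| = 0.646
VSWR = (1 + |Γ_s|)/(1 − |Γ_s|)

VSWR ≈ 4.66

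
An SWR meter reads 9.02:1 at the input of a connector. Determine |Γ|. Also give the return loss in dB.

|Γ| ≈ 0.8; return loss ≈ 1.93 dB

|Γ| = (S − 1)/(S + 1) = (9.02 − 1)/(9.02 + 1) = 8.02/10
RL = −20·log₁₀|Γ| = −20·log₁₀(0.8)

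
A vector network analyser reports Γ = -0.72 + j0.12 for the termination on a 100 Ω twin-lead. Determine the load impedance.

Z_L = Z_0·(1 + Γ)/(1 − Γ) = 100·(0.28 + j0.12)/(1.72 − j0.12)

Z_L ≈ 15.7 + j8.07 Ω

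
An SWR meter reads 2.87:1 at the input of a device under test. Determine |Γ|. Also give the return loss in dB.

|Γ| ≈ 0.483; return loss ≈ 6.32 dB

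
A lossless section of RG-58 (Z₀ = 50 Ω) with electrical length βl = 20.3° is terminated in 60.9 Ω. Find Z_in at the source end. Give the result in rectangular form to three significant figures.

tan(βl) = tan(20.3°) = 0.37
Z_in = Z_0·(Z_L + jZ_0·tanβl)/(Z_0 + jZ_L·tanβl)
     = 50·(60.9 + j18.5)/(50 + j22.5)

Z_in ≈ 57.6 − j7.43 Ω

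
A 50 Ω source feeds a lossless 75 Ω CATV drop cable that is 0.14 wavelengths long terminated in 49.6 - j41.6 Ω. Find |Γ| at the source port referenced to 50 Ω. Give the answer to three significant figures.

βl = 2π × 0.14 = 50.4°
tan(βl) = 1.21
Z_in = Z_0·(Z_L + jZ_0·tanβl)/(Z_0 + jZ_L·tanβl) = 35.6 + j12.3 Ω
Γ_s = (Z_in − Z_s)/(Z_in + Z_s) = (-14.4 + j12.3)/(85.6 + j12.3), |Γ_s| = 0.219

|Γ| ≈ 0.219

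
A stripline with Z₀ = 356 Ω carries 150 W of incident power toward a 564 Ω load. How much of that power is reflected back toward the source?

Γ = (564 − 356)/(564 + 356) = 0.226
|Γ|² = 0.0511
P_refl = |Γ|²·P_inc = 7.67 W, P_del = (1 − |Γ|²)·P_inc = 142 W

P_reflected ≈ 7.67 W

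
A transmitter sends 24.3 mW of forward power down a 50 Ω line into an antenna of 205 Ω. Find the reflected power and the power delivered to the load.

Γ = (205 − 50)/(205 + 50) = 0.608
|Γ|² = 0.369
P_refl = |Γ|²·P_inc = 8.98 mW, P_del = (1 − |Γ|²)·P_inc = 15.3 mW

P_reflected ≈ 8.98 mW; P_delivered ≈ 15.3 mW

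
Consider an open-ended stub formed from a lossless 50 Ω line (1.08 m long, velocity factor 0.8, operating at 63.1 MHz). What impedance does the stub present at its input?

λ = v/f = 0.8·c / 63.1 MHz = 3.8 m
βl = 2π·l/λ = 2π × 0.284 = 102°
tan(βl) = -4.62
For an open-ended stub, Z_in = −jZ_0·cot(βl) = −jZ_0/tan(βl)

Z_in ≈ +j10.8 Ω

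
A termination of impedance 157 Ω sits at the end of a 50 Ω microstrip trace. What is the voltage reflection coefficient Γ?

Γ = 0.517

Γ = (Z_L − Z_0)/(Z_L + Z_0) = (157 − 50)/(157 + 50) = 107/207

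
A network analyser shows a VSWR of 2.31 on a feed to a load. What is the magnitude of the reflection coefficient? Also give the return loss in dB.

|Γ| = (S − 1)/(S + 1) = (2.31 − 1)/(2.31 + 1) = 1.31/3.31
RL = −20·log₁₀|Γ| = −20·log₁₀(0.396)

|Γ| ≈ 0.396; return loss ≈ 8.05 dB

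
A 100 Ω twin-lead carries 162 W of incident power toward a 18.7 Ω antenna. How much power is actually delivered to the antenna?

Γ = (18.7 − 100)/(18.7 + 100) = -0.685
|Γ|² = 0.469
P_refl = |Γ|²·P_inc = 76 W, P_del = (1 − |Γ|²)·P_inc = 86 W

P_delivered ≈ 86 W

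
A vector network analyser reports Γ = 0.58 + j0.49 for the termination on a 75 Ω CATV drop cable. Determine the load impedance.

Z_L ≈ 76.3 + j176 Ω

Z_L = Z_0·(1 + Γ)/(1 − Γ) = 75·(1.58 + j0.49)/(0.42 − j0.49)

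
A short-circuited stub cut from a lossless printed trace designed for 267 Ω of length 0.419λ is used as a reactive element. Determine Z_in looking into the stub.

Z_in ≈ −j149 Ω

βl = 2π × 0.419 = 151°
tan(βl) = -0.558
For a short-circuited stub, Z_in = jZ_0·tan(βl)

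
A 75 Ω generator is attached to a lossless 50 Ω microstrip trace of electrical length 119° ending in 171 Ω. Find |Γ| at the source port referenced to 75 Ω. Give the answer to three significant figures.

tan(βl) = -1.8
Z_in = Z_0·(Z_L + jZ_0·tanβl)/(Z_0 + jZ_L·tanβl) = 18.6 + j24.7 Ω
Γ_s = (Z_in − Z_s)/(Z_in + Z_s) = (-56.4 + j24.7)/(93.6 + j24.7), |Γ_s| = 0.636

|Γ| ≈ 0.636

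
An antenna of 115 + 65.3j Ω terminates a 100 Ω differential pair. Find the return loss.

RL ≈ 10.5 dB

Γ = (15 + j65.3)/(215 + j65.3), |Γ| = 0.298
RL = −20·log₁₀|Γ| = −20·log₁₀(0.298)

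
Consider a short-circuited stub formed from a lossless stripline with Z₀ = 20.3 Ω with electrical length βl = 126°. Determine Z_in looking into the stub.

tan(βl) = -1.38
For a short-circuited stub, Z_in = jZ_0·tan(βl)

Z_in ≈ −j27.9 Ω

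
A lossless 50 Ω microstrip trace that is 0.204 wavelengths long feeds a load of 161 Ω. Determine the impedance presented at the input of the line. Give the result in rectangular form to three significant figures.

βl = 2π × 0.204 = 73.4°
tan(βl) = tan(73.4°) = 3.36
Z_in = Z_0·(Z_L + jZ_0·tanβl)/(Z_0 + jZ_L·tanβl)
     = 50·(161 + j168)/(50 + j541)

Z_in ≈ 16.8 − j13.3 Ω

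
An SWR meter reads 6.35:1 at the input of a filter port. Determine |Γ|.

|Γ| ≈ 0.728

|Γ| = (S − 1)/(S + 1) = (6.35 − 1)/(6.35 + 1) = 5.35/7.35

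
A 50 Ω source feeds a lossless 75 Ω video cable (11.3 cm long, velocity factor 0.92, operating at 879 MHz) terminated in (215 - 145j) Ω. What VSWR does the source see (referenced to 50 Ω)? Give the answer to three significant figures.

λ = v/f = 0.92·c / 879 MHz = 0.314 m
βl = 2π·l/λ = 2π × 0.36 = 130°
tan(βl) = -1.21
Z_in = Z_0·(Z_L + jZ_0·tanβl)/(Z_0 + jZ_L·tanβl) = 38.3 + j76.7 Ω
Γ_s = (Z_in − Z_s)/(Z_in + Z_s) = (-11.7 + j76.7)/(88.3 + j76.7), |Γ_s| = 0.664
VSWR = (1 + |Γ_s|)/(1 − |Γ_s|)

VSWR ≈ 4.94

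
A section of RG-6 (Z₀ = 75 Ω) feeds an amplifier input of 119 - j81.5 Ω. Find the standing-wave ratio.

VSWR ≈ 2.57

Γ = (Z_L − Z_0)/(Z_L + Z_0) = (44 − j81.5)/(194 − j81.5)
|Γ| = 92.6/210 = 0.44
VSWR = (1 + |Γ|)/(1 − |Γ|) = 1.44/0.56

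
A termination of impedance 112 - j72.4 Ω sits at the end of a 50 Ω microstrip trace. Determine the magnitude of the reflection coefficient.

Γ = (Z_L − Z_0)/(Z_L + Z_0) = (62 − j72.4)/(162 − j72.4)
|Γ| = 95.3/177

|Γ| ≈ 0.537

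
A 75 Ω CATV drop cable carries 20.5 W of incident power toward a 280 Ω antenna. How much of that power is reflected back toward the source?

P_reflected ≈ 6.84 W

Γ = (280 − 75)/(280 + 75) = 0.577
|Γ|² = 0.333
P_refl = |Γ|²·P_inc = 6.84 W, P_del = (1 − |Γ|²)·P_inc = 13.7 W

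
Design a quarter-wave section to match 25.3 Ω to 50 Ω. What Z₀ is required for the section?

Z_qwt ≈ 35.6 Ω

Z_qwt = √(Z_0·R_L) = √(50 × 25.3) = √1265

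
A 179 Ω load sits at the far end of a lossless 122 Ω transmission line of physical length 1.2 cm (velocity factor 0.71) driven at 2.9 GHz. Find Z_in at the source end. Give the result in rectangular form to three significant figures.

Z_in ≈ 97.1 − j33.8 Ω

λ = v/f = 0.71·c / 2.9 GHz = 0.0734 m
βl = 2π·l/λ = 2π × 0.163 = 58.8°
tan(βl) = tan(58.8°) = 1.65
Z_in = Z_0·(Z_L + jZ_0·tanβl)/(Z_0 + jZ_L·tanβl)
     = 122·(179 + j202)/(122 + j296)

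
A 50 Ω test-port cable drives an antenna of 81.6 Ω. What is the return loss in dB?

RL ≈ 12.4 dB

Γ = (81.6 − 50)/(81.6 + 50) = 0.24
RL = −20·log₁₀|Γ| = −20·log₁₀(0.24)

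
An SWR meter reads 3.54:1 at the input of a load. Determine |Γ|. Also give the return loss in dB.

|Γ| = (S − 1)/(S + 1) = (3.54 − 1)/(3.54 + 1) = 2.54/4.54
RL = −20·log₁₀|Γ| = −20·log₁₀(0.559)

|Γ| ≈ 0.559; return loss ≈ 5.04 dB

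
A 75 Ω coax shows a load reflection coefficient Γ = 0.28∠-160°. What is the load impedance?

Z_L ≈ 43.1 − j8.95 Ω

Z_L = Z_0·(1 + Γ)/(1 − Γ) = 75·(0.737 − j0.0958)/(1.26 + j0.0958)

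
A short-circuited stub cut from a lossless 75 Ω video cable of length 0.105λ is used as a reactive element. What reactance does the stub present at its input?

βl = 2π × 0.105 = 37.8°
tan(βl) = 0.776
For a short-circuited stub, Z_in = jZ_0·tan(βl)

X_in ≈ 58.2 Ω (inductive)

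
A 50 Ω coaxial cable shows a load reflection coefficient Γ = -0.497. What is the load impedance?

Z_L ≈ 16.8 Ω

Z_L = Z_0·(1 + Γ)/(1 − Γ) = 50·(0.503)/(1.5)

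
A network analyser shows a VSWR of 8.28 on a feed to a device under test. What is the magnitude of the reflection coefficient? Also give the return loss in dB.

|Γ| ≈ 0.784; return loss ≈ 2.11 dB

|Γ| = (S − 1)/(S + 1) = (8.28 − 1)/(8.28 + 1) = 7.28/9.28
RL = −20·log₁₀|Γ| = −20·log₁₀(0.784)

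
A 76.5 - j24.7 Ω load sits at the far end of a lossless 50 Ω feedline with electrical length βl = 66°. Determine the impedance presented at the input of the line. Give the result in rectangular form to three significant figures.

Z_in ≈ 28.4 − j4.8 Ω

tan(βl) = tan(66°) = 2.25
Z_in = Z_0·(Z_L + jZ_0·tanβl)/(Z_0 + jZ_L·tanβl)
     = 50·(76.5 + j87.6)/(105 + j172)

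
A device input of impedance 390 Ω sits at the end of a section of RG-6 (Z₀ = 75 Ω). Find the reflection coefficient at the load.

Γ = (Z_L − Z_0)/(Z_L + Z_0) = (390 − 75)/(390 + 75) = 315/465

Γ = 0.677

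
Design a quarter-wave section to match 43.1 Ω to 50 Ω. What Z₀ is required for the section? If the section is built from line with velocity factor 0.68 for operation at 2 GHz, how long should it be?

Z_qwt = √(Z_0·R_L) = √(50 × 43.1) = √2155
λ = 0.68·c/f = 0.102 m, so l = λ/4 = 0.0255 m

Z_qwt ≈ 46.4 Ω; length ≈ 2.55 cm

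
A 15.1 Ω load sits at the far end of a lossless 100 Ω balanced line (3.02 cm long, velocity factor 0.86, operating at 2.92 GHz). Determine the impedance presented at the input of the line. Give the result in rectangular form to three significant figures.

Z_in ≈ 48.2 − j143 Ω

λ = v/f = 0.86·c / 2.92 GHz = 0.0884 m
βl = 2π·l/λ = 2π × 0.342 = 123°
tan(βl) = tan(123°) = -1.54
Z_in = Z_0·(Z_L + jZ_0·tanβl)/(Z_0 + jZ_L·tanβl)
     = 100·(15.1 − j154)/(100 − j23.2)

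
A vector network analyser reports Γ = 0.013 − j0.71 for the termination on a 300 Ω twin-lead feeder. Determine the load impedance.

Z_L ≈ 101 − j288 Ω

Z_L = Z_0·(1 + Γ)/(1 − Γ) = 300·(1.01 − j0.71)/(0.987 + j0.71)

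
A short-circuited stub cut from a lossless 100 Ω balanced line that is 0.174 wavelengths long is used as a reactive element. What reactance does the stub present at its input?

βl = 2π × 0.174 = 62.6°
tan(βl) = 1.93
For a short-circuited stub, Z_in = jZ_0·tan(βl)

X_in ≈ 193 Ω (inductive)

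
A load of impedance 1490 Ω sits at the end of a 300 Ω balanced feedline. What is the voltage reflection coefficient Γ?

Γ = 0.665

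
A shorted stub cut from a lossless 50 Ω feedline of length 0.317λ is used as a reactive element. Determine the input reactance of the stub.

βl = 2π × 0.317 = 114°
tan(βl) = -2.23
For a shorted stub, Z_in = jZ_0·tan(βl)

X_in ≈ -112 Ω (capacitive)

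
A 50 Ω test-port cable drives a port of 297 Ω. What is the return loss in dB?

RL ≈ 2.95 dB

Γ = (297 − 50)/(297 + 50) = 0.712
RL = −20·log₁₀|Γ| = −20·log₁₀(0.712)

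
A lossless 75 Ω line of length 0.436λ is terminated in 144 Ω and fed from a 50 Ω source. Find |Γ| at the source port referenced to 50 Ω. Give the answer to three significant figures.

βl = 2π × 0.436 = 157°
tan(βl) = -0.425
Z_in = Z_0·(Z_L + jZ_0·tanβl)/(Z_0 + jZ_L·tanβl) = 102 + j51.4 Ω
Γ_s = (Z_in − Z_s)/(Z_in + Z_s) = (52 + j51.4)/(152 + j51.4), |Γ_s| = 0.456

|Γ| ≈ 0.456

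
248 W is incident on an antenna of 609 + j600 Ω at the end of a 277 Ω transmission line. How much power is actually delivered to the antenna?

|Γ| = |(332 + j600)/(886 + j600)| = 0.641
|Γ|² = 0.411
P_refl = |Γ|²·P_inc = 102 W, P_del = (1 − |Γ|²)·P_inc = 146 W

P_delivered ≈ 146 W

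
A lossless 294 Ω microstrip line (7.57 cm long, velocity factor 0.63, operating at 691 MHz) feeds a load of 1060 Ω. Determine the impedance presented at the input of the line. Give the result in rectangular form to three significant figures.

Z_in ≈ 83.7 + j46 Ω

λ = v/f = 0.63·c / 691 MHz = 0.274 m
βl = 2π·l/λ = 2π × 0.277 = 99.6°
tan(βl) = tan(99.6°) = -5.89
Z_in = Z_0·(Z_L + jZ_0·tanβl)/(Z_0 + jZ_L·tanβl)
     = 294·(1060 − j1730)/(294 − j6240)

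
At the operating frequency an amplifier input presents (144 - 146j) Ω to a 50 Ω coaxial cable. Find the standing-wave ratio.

VSWR ≈ 6.02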